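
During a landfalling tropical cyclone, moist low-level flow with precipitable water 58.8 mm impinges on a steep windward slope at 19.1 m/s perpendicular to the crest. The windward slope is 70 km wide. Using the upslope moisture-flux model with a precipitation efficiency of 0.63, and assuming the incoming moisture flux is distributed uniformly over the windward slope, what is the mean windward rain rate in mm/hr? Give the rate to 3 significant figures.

R ≈ 36.4 mm/hr

Incoming column moisture flux per unit ridge length: F = V × PW = 19.1 × 58.8 = 1123.08 mm·m/s.
Spread over the 70 km slope with efficiency ε = 0.63: R = ε·F/W = 0.63 × 1123.08 / 70000 m = 1.011e-02 mm/s.
R = 1.011e-02 × 3600 = 36.4 mm/hr.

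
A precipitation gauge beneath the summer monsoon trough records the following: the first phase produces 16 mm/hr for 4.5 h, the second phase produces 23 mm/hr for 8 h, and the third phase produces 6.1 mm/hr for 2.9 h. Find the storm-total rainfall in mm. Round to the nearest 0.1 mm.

total ≈ 273.7 mm

Total = Σ Rᵢ Δtᵢ = 16 × 4.5 + 23 × 8 + 6.1 × 2.9
      = 72 + 184 + 17.69 = 273.7 mm.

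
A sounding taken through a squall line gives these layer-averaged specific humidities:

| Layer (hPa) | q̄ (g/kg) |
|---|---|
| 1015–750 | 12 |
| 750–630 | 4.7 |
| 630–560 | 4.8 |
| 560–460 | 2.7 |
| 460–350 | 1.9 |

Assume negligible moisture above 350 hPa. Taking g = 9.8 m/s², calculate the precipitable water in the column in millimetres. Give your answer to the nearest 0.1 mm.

PW ≈ 46.5 mm

Precipitable water is the column-integrated vapour mass per unit area: PW = (1/g) Σ q̄ Δp, with q in kg/kg and Δp in Pa (1 kg/m² of water = 1 mm).
Layer 1015–750 hPa: Δp = 265 hPa = 26500 Pa, q̄ = 0.012 kg/kg → 0.012 × 26500 / 9.8 = 32.45 mm
Layer 750–630 hPa: Δp = 120 hPa = 12000 Pa, q̄ = 0.0047 kg/kg → 0.0047 × 12000 / 9.8 = 5.76 mm
Layer 630–560 hPa: Δp = 70 hPa = 7000 Pa, q̄ = 0.0048 kg/kg → 0.0048 × 7000 / 9.8 = 3.43 mm
Layer 560–460 hPa: Δp = 100 hPa = 10000 Pa, q̄ = 0.0027 kg/kg → 0.0027 × 10000 / 9.8 = 2.76 mm
Layer 460–350 hPa: Δp = 110 hPa = 11000 Pa, q̄ = 0.0019 kg/kg → 0.0019 × 11000 / 9.8 = 2.13 mm
PW = 32.45 + 5.76 + 3.43 + 2.76 + 2.13 = 46.53 ≈ 46.5 mm.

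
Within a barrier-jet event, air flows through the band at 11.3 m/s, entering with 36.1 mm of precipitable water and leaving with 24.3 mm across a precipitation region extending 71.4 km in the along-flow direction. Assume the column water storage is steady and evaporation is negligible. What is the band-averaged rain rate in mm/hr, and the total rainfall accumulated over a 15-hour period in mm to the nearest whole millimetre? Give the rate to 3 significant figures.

Column moisture flux per unit crosswind length is F = V × PW.
Inflow: F_in = 11.3 × 36.1 = 407.93 mm·m/s
Outflow: F_out = 11.3 × 24.3 = 274.59 mm·m/s
Steady-state rate R = (F_in − F_out)/L = (407.93 − 274.59) / 71400 m = 1.868e-03 mm/s.
R = 1.868e-03 × 3600 = 6.72 mm/hr.
Over 15 h: total = 6.72 × 15 = 100.8 ≈ 101 mm.

R ≈ 6.72 mm/hr; total ≈ 101 mm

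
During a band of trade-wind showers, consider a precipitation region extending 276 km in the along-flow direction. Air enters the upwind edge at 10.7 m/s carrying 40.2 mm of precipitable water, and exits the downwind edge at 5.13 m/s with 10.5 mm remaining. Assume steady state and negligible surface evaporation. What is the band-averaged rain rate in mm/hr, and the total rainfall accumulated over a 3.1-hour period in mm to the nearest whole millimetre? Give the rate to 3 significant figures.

Column moisture flux per unit crosswind length is F = V × PW.
Inflow: F_in = 10.7 × 40.2 = 430.14 mm·m/s
Outflow: F_out = 5.13 × 10.5 = 53.865 mm·m/s
Steady-state rate R = (F_in − F_out)/L = (430.14 − 53.865) / 276000 m = 1.363e-03 mm/s.
R = 1.363e-03 × 3600 = 4.91 mm/hr.
Over 3.1 h: total = 4.91 × 3.1 = 15.221 ≈ 15 mm.

R ≈ 4.91 mm/hr; total ≈ 15 mm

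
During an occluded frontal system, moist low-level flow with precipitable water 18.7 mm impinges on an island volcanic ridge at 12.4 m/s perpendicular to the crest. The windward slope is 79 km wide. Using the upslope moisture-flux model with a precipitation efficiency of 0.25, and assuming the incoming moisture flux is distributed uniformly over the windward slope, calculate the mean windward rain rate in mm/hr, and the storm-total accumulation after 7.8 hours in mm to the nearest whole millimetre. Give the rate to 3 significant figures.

Incoming column moisture flux per unit ridge length: F = V × PW = 12.4 × 18.7 = 231.88 mm·m/s.
Spread over the 79 km slope with efficiency ε = 0.25: R = ε·F/W = 0.25 × 231.88 / 79000 m = 7.338e-04 mm/s.
R = 7.338e-04 × 3600 = 2.64 mm/hr.
Over 7.8 h: total = 2.64 × 7.8 = 20.592 ≈ 21 mm.

R ≈ 2.64 mm/hr; total ≈ 21 mm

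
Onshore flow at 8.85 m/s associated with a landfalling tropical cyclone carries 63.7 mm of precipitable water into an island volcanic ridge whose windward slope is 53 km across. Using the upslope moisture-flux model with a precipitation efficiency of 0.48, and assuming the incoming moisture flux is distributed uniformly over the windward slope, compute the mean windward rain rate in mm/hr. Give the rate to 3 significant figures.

Incoming column moisture flux per unit ridge length: F = V × PW = 8.85 × 63.7 = 563.745 mm·m/s.
Spread over the 53 km slope with efficiency ε = 0.48: R = ε·F/W = 0.48 × 563.745 / 53000 m = 5.106e-03 mm/s.
R = 5.106e-03 × 3600 = 18.4 mm/hr.

R ≈ 18.4 mm/hr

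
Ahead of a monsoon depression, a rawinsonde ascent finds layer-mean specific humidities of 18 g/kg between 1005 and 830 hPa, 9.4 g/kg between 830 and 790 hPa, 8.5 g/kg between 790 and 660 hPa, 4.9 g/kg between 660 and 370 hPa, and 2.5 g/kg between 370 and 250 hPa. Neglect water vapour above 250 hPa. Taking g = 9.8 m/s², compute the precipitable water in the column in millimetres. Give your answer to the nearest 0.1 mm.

Precipitable water is the column-integrated vapour mass per unit area: PW = (1/g) Σ q̄ Δp, with q in kg/kg and Δp in Pa (1 kg/m² of water = 1 mm).
Layer 1005–830 hPa: Δp = 175 hPa = 17500 Pa, q̄ = 0.018 kg/kg → 0.018 × 17500 / 9.8 = 32.14 mm
Layer 830–790 hPa: Δp = 40 hPa = 4000 Pa, q̄ = 0.0094 kg/kg → 0.0094 × 4000 / 9.8 = 3.84 mm
Layer 790–660 hPa: Δp = 130 hPa = 13000 Pa, q̄ = 0.0085 kg/kg → 0.0085 × 13000 / 9.8 = 11.28 mm
Layer 660–370 hPa: Δp = 290 hPa = 29000 Pa, q̄ = 0.0049 kg/kg → 0.0049 × 29000 / 9.8 = 14.50 mm
Layer 370–250 hPa: Δp = 120 hPa = 12000 Pa, q̄ = 0.0025 kg/kg → 0.0025 × 12000 / 9.8 = 3.06 mm
PW = 32.14 + 3.84 + 11.28 + 14.50 + 3.06 = 64.82 ≈ 64.8 mm.

PW ≈ 64.8 mm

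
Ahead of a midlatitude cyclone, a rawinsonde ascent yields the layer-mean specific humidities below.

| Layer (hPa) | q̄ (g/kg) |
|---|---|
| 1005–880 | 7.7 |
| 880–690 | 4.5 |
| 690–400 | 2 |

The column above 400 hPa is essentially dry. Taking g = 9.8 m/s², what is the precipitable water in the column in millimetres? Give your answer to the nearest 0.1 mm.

PW ≈ 24.5 mm

Precipitable water is the column-integrated vapour mass per unit area: PW = (1/g) Σ q̄ Δp, with q in kg/kg and Δp in Pa (1 kg/m² of water = 1 mm).
Layer 1005–880 hPa: Δp = 125 hPa = 12500 Pa, q̄ = 0.0077 kg/kg → 0.0077 × 12500 / 9.8 = 9.82 mm
Layer 880–690 hPa: Δp = 190 hPa = 19000 Pa, q̄ = 0.0045 kg/kg → 0.0045 × 19000 / 9.8 = 8.72 mm
Layer 690–400 hPa: Δp = 290 hPa = 29000 Pa, q̄ = 0.002 kg/kg → 0.002 × 29000 / 9.8 = 5.92 mm
PW = 9.82 + 8.72 + 5.92 = 24.46 ≈ 24.5 mm.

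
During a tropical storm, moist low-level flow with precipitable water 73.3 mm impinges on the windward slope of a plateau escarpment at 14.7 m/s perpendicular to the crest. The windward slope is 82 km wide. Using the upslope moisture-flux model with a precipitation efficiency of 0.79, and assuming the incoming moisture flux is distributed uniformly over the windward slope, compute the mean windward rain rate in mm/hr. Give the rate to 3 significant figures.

Incoming column moisture flux per unit ridge length: F = V × PW = 14.7 × 73.3 = 1077.51 mm·m/s.
Spread over the 82 km slope with efficiency ε = 0.79: R = ε·F/W = 0.79 × 1077.51 / 82000 m = 1.038e-02 mm/s.
R = 1.038e-02 × 3600 = 37.4 mm/hr.

R ≈ 37.4 mm/hr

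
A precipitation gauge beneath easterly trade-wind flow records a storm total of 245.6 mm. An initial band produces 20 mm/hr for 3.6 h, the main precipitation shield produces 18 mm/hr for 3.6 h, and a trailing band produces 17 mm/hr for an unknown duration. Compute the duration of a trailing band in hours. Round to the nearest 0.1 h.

duration ≈ 6.4 h

Known phases: 20 × 3.6 + 18 × 3.6 = 72 + 64.8 = 136.8 mm.
Remaining depth = 245.6 − 136.8 = 108.8 mm.
Duration = 108.8 / 17 = 6.4 h.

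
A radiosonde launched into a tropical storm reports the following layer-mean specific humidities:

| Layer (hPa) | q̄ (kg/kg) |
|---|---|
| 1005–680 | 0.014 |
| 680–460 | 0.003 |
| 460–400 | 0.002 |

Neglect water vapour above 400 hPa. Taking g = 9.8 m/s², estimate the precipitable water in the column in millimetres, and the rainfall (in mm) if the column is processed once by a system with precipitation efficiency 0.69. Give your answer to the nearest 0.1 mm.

Precipitable water is the column-integrated vapour mass per unit area: PW = (1/g) Σ q̄ Δp, with q in kg/kg and Δp in Pa (1 kg/m² of water = 1 mm).
Layer 1005–680 hPa: Δp = 325 hPa = 32500 Pa, q̄ = 0.014 kg/kg → 0.014 × 32500 / 9.8 = 46.43 mm
Layer 680–460 hPa: Δp = 220 hPa = 22000 Pa, q̄ = 0.003 kg/kg → 0.003 × 22000 / 9.8 = 6.73 mm
Layer 460–400 hPa: Δp = 60 hPa = 6000 Pa, q̄ = 0.002 kg/kg → 0.002 × 6000 / 9.8 = 1.22 mm
PW = 46.43 + 6.73 + 1.22 = 54.38 ≈ 54.4 mm.
Rainfall = ε × PW = 0.69 × 54.4 = 37.5 mm.

PW ≈ 54.4 mm; rainfall ≈ 37.5 mm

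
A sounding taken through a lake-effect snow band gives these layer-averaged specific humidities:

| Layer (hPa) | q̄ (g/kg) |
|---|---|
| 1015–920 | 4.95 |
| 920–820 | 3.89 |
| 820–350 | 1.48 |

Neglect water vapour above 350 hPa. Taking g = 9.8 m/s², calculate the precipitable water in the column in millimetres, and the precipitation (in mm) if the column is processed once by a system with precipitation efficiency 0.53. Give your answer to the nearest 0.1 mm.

PW ≈ 15.9 mm; precipitation ≈ 8.4 mm

Precipitable water is the column-integrated vapour mass per unit area: PW = (1/g) Σ q̄ Δp, with q in kg/kg and Δp in Pa (1 kg/m² of water = 1 mm).
Layer 1015–920 hPa: Δp = 95 hPa = 9500 Pa, q̄ = 0.00495 kg/kg → 0.00495 × 9500 / 9.8 = 4.80 mm
Layer 920–820 hPa: Δp = 100 hPa = 10000 Pa, q̄ = 0.00389 kg/kg → 0.00389 × 10000 / 9.8 = 3.97 mm
Layer 820–350 hPa: Δp = 470 hPa = 47000 Pa, q̄ = 0.00148 kg/kg → 0.00148 × 47000 / 9.8 = 7.10 mm
PW = 4.80 + 3.97 + 7.10 = 15.87 ≈ 15.9 mm.
Precipitation = ε × PW = 0.53 × 15.9 = 8.4 mm.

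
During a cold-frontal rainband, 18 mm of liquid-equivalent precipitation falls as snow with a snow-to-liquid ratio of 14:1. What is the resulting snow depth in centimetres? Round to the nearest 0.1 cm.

Snow depth = liquid × ratio = 18 mm × 14 = 252 mm = 25.2 cm.

snow depth ≈ 25.2 cm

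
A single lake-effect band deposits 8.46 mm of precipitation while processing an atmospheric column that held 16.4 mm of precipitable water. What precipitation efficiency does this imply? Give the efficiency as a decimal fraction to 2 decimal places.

ε ≈ 0.52

ε = precipitation / PW = 8.46 / 16.4 = 0.52.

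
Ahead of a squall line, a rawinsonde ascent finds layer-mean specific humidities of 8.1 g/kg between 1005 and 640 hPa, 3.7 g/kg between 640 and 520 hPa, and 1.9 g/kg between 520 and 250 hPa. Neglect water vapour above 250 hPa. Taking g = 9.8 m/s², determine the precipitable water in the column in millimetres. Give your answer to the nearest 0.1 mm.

PW ≈ 39.9 mm

Precipitable water is the column-integrated vapour mass per unit area: PW = (1/g) Σ q̄ Δp, with q in kg/kg and Δp in Pa (1 kg/m² of water = 1 mm).
Layer 1005–640 hPa: Δp = 365 hPa = 36500 Pa, q̄ = 0.0081 kg/kg → 0.0081 × 36500 / 9.8 = 30.17 mm
Layer 640–520 hPa: Δp = 120 hPa = 12000 Pa, q̄ = 0.0037 kg/kg → 0.0037 × 12000 / 9.8 = 4.53 mm
Layer 520–250 hPa: Δp = 270 hPa = 27000 Pa, q̄ = 0.0019 kg/kg → 0.0019 × 27000 / 9.8 = 5.23 mm
PW = 30.17 + 4.53 + 5.23 = 39.93 ≈ 39.9 mm.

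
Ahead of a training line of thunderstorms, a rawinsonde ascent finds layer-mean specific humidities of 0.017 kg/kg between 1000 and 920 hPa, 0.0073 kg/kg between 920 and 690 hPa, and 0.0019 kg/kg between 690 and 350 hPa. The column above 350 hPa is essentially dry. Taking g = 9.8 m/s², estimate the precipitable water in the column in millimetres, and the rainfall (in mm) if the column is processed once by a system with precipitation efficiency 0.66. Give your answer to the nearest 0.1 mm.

Precipitable water is the column-integrated vapour mass per unit area: PW = (1/g) Σ q̄ Δp, with q in kg/kg and Δp in Pa (1 kg/m² of water = 1 mm).
Layer 1000–920 hPa: Δp = 80 hPa = 8000 Pa, q̄ = 0.017 kg/kg → 0.017 × 8000 / 9.8 = 13.88 mm
Layer 920–690 hPa: Δp = 230 hPa = 23000 Pa, q̄ = 0.0073 kg/kg → 0.0073 × 23000 / 9.8 = 17.13 mm
Layer 690–350 hPa: Δp = 340 hPa = 34000 Pa, q̄ = 0.0019 kg/kg → 0.0019 × 34000 / 9.8 = 6.59 mm
PW = 13.88 + 17.13 + 6.59 = 37.60 ≈ 37.6 mm.
Rainfall = ε × PW = 0.66 × 37.6 = 24.8 mm.

PW ≈ 37.6 mm; rainfall ≈ 24.8 mm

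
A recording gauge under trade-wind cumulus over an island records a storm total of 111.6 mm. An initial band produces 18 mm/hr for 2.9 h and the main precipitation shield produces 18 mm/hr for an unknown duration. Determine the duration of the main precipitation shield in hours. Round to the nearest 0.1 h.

Known phases: 18 × 2.9 = 52.2 mm.
Remaining depth = 111.6 − 52.2 = 59.4 mm.
Duration = 59.4 / 18 = 3.3 h.

duration ≈ 3.3 h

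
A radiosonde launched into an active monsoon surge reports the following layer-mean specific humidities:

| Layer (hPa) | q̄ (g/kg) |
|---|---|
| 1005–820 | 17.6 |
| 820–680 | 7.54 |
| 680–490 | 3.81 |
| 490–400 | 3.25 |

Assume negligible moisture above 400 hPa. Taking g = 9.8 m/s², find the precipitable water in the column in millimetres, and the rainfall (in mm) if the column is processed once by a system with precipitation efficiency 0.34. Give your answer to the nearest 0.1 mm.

PW ≈ 54.4 mm; rainfall ≈ 18.5 mm

Precipitable water is the column-integrated vapour mass per unit area: PW = (1/g) Σ q̄ Δp, with q in kg/kg and Δp in Pa (1 kg/m² of water = 1 mm).
Layer 1005–820 hPa: Δp = 185 hPa = 18500 Pa, q̄ = 0.0176 kg/kg → 0.0176 × 18500 / 9.8 = 33.22 mm
Layer 820–680 hPa: Δp = 140 hPa = 14000 Pa, q̄ = 0.00754 kg/kg → 0.00754 × 14000 / 9.8 = 10.77 mm
Layer 680–490 hPa: Δp = 190 hPa = 19000 Pa, q̄ = 0.00381 kg/kg → 0.00381 × 19000 / 9.8 = 7.39 mm
Layer 490–400 hPa: Δp = 90 hPa = 9000 Pa, q̄ = 0.00325 kg/kg → 0.00325 × 9000 / 9.8 = 2.98 mm
PW = 33.22 + 10.77 + 7.39 + 2.98 = 54.36 ≈ 54.4 mm.
Rainfall = ε × PW = 0.34 × 54.4 = 18.5 mm.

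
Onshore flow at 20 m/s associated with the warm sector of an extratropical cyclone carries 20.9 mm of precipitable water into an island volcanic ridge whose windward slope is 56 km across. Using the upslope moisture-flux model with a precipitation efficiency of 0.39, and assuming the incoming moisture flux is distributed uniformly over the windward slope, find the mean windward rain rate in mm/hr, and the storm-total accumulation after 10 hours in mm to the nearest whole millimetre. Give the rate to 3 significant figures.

R ≈ 10.5 mm/hr; total ≈ 105 mm

Incoming column moisture flux per unit ridge length: F = V × PW = 20 × 20.9 = 418 mm·m/s.
Spread over the 56 km slope with efficiency ε = 0.39: R = ε·F/W = 0.39 × 418 / 56000 m = 2.911e-03 mm/s.
R = 2.911e-03 × 3600 = 10.5 mm/hr.
Over 10 h: total = 10.5 × 10 = 105 mm.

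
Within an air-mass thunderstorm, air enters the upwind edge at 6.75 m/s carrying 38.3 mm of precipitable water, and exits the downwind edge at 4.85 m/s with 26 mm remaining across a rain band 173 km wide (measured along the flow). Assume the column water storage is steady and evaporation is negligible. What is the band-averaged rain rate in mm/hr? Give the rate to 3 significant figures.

Column moisture flux per unit crosswind length is F = V × PW.
Inflow: F_in = 6.75 × 38.3 = 258.525 mm·m/s
Outflow: F_out = 4.85 × 26 = 126.1 mm·m/s
Steady-state rate R = (F_in − F_out)/L = (258.525 − 126.1) / 173000 m = 7.655e-04 mm/s.
R = 7.655e-04 × 3600 = 2.76 mm/hr.

R ≈ 2.76 mm/hr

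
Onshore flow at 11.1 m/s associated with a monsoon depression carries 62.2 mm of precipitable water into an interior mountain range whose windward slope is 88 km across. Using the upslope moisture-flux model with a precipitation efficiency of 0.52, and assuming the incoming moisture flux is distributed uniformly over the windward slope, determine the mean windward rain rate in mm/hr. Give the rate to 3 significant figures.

Incoming column moisture flux per unit ridge length: F = V × PW = 11.1 × 62.2 = 690.42 mm·m/s.
Spread over the 88 km slope with efficiency ε = 0.52: R = ε·F/W = 0.52 × 690.42 / 88000 m = 4.080e-03 mm/s.
R = 4.080e-03 × 3600 = 14.7 mm/hr.

R ≈ 14.7 mm/hr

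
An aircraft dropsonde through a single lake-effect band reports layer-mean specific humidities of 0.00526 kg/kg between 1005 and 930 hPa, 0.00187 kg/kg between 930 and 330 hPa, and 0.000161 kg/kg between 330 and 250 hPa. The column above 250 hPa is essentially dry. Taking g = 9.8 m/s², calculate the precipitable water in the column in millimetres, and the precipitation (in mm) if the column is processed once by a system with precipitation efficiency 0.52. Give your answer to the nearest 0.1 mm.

Precipitable water is the column-integrated vapour mass per unit area: PW = (1/g) Σ q̄ Δp, with q in kg/kg and Δp in Pa (1 kg/m² of water = 1 mm).
Layer 1005–930 hPa: Δp = 75 hPa = 7500 Pa, q̄ = 0.00526 kg/kg → 0.00526 × 7500 / 9.8 = 4.03 mm
Layer 930–330 hPa: Δp = 600 hPa = 60000 Pa, q̄ = 0.00187 kg/kg → 0.00187 × 60000 / 9.8 = 11.45 mm
Layer 330–250 hPa: Δp = 80 hPa = 8000 Pa, q̄ = 0.000161 kg/kg → 0.000161 × 8000 / 9.8 = 0.13 mm
PW = 4.03 + 11.45 + 0.13 = 15.61 ≈ 15.6 mm.
Precipitation = ε × PW = 0.52 × 15.6 = 8.1 mm.

PW ≈ 15.6 mm; precipitation ≈ 8.1 mm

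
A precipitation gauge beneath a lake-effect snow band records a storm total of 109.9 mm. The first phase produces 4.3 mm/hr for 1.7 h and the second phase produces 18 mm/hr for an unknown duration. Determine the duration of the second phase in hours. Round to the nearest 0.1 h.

duration ≈ 5.7 h

Known phases: 4.3 × 1.7 = 7.31 mm.
Remaining depth = 109.9 − 7.31 = 102.59 mm.
Duration = 102.59 / 18 = 5.7 h.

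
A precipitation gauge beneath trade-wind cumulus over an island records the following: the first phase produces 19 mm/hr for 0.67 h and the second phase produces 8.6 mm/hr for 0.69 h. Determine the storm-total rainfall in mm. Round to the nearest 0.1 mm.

total ≈ 18.7 mm

Total = Σ Rᵢ Δtᵢ = 19 × 0.67 + 8.6 × 0.69
      = 12.73 + 5.934 = 18.7 mm.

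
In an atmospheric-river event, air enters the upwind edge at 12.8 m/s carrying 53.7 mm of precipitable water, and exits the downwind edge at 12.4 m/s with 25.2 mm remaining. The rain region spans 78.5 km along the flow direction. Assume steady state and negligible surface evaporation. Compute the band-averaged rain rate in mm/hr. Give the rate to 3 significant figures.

Column moisture flux per unit crosswind length is F = V × PW.
Inflow: F_in = 12.8 × 53.7 = 687.36 mm·m/s
Outflow: F_out = 12.4 × 25.2 = 312.48 mm·m/s
Steady-state rate R = (F_in − F_out)/L = (687.36 − 312.48) / 78500 m = 4.776e-03 mm/s.
R = 4.776e-03 × 3600 = 17.2 mm/hr.

R ≈ 17.2 mm/hr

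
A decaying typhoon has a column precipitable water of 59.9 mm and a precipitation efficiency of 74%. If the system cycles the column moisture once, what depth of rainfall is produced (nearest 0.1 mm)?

Rainfall = ε × PW = 0.74 × 59.9 = 44.3 mm.

rainfall ≈ 44.3 mm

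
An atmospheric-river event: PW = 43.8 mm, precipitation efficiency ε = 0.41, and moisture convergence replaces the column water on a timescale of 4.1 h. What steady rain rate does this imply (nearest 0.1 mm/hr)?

R ≈ 4.4 mm/hr

Each overturning extracts ε × PW = 0.41 × 43.8 = 17.958 mm.
Rate = ε·PW / τ = 17.958 / 4.1 h = 4.4 mm/hr.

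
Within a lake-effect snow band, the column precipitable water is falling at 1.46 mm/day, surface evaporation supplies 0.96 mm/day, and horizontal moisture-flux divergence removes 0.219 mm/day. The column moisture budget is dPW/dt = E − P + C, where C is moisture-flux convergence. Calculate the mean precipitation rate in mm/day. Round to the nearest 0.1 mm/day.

P ≈ 2.2 mm/day

dPW/dt = -1.46 mm/day.
P = E + C − dPW/dt = 0.96 + (-0.219) − (-1.46) = 2.2 mm/day.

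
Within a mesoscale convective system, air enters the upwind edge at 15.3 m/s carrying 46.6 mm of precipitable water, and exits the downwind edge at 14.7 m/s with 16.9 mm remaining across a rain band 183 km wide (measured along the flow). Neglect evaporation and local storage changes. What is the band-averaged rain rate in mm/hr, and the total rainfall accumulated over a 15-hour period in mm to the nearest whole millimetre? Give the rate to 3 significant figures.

Column moisture flux per unit crosswind length is F = V × PW.
Inflow: F_in = 15.3 × 46.6 = 712.98 mm·m/s
Outflow: F_out = 14.7 × 16.9 = 248.43 mm·m/s
Steady-state rate R = (F_in − F_out)/L = (712.98 − 248.43) / 183000 m = 2.539e-03 mm/s.
R = 2.539e-03 × 3600 = 9.14 mm/hr.
Over 15 h: total = 9.14 × 15 = 137.1 ≈ 137 mm.

R ≈ 9.14 mm/hr; total ≈ 137 mm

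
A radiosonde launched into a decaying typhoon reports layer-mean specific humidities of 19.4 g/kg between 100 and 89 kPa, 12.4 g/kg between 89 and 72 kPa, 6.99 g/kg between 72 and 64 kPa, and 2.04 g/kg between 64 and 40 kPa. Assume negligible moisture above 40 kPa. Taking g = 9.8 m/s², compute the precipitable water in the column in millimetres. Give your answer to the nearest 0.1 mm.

Precipitable water is the column-integrated vapour mass per unit area: PW = (1/g) Σ q̄ Δp, with q in kg/kg and Δp in Pa (1 kg/m² of water = 1 mm).
Layer 100–89 kPa: Δp = 110 hPa = 11000 Pa, q̄ = 0.0194 kg/kg → 0.0194 × 11000 / 9.8 = 21.78 mm
Layer 89–72 kPa: Δp = 170 hPa = 17000 Pa, q̄ = 0.0124 kg/kg → 0.0124 × 17000 / 9.8 = 21.51 mm
Layer 72–64 kPa: Δp = 80 hPa = 8000 Pa, q̄ = 0.00699 kg/kg → 0.00699 × 8000 / 9.8 = 5.71 mm
Layer 64–40 kPa: Δp = 240 hPa = 24000 Pa, q̄ = 0.00204 kg/kg → 0.00204 × 24000 / 9.8 = 5.00 mm
PW = 21.78 + 21.51 + 5.71 + 5.00 = 54.00 ≈ 54.0 mm.

PW ≈ 54.0 mm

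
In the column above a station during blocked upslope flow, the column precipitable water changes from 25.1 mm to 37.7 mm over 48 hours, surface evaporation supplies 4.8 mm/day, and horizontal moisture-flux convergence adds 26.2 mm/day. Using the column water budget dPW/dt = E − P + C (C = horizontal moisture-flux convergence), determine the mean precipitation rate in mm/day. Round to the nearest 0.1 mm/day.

dPW/dt = (37.7 − 25.1) mm / (48/24 day) = +6.300 mm/day.
P = E + C − dPW/dt = 4.8 + (26.2) − (+6.300) = 24.7 mm/day.

P ≈ 24.7 mm/day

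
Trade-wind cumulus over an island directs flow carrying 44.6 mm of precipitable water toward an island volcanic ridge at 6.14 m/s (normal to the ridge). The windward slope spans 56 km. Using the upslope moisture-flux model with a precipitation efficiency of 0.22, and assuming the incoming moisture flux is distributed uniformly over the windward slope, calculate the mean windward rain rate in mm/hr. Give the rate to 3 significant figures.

Incoming column moisture flux per unit ridge length: F = V × PW = 6.14 × 44.6 = 273.844 mm·m/s.
Spread over the 56 km slope with efficiency ε = 0.22: R = ε·F/W = 0.22 × 273.844 / 56000 m = 1.076e-03 mm/s.
R = 1.076e-03 × 3600 = 3.87 mm/hr.

R ≈ 3.87 mm/hr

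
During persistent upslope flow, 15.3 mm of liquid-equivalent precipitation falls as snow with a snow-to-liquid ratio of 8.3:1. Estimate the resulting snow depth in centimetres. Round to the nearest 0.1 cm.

Snow depth = liquid × ratio = 15.3 mm × 8.3 = 126.99 mm = 12.7 cm.

snow depth ≈ 12.7 cm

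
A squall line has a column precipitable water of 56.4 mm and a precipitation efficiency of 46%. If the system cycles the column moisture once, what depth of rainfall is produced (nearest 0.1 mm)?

rainfall ≈ 25.9 mm

Rainfall = ε × PW = 0.46 × 56.4 = 25.9 mm.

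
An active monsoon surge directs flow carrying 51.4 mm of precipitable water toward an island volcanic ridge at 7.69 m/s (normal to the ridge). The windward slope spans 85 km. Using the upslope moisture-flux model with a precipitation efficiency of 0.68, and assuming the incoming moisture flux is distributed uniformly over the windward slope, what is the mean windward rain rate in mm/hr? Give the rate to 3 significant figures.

R ≈ 11.4 mm/hr

Incoming column moisture flux per unit ridge length: F = V × PW = 7.69 × 51.4 = 395.266 mm·m/s.
Spread over the 85 km slope with efficiency ε = 0.68: R = ε·F/W = 0.68 × 395.266 / 85000 m = 3.162e-03 mm/s.
R = 3.162e-03 × 3600 = 11.4 mm/hr.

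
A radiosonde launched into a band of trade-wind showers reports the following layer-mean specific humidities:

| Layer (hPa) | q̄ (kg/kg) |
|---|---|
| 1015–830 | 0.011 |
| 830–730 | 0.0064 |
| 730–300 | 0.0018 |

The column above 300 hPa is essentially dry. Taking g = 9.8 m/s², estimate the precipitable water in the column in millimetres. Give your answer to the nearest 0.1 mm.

Precipitable water is the column-integrated vapour mass per unit area: PW = (1/g) Σ q̄ Δp, with q in kg/kg and Δp in Pa (1 kg/m² of water = 1 mm).
Layer 1015–830 hPa: Δp = 185 hPa = 18500 Pa, q̄ = 0.011 kg/kg → 0.011 × 18500 / 9.8 = 20.77 mm
Layer 830–730 hPa: Δp = 100 hPa = 10000 Pa, q̄ = 0.0064 kg/kg → 0.0064 × 10000 / 9.8 = 6.53 mm
Layer 730–300 hPa: Δp = 430 hPa = 43000 Pa, q̄ = 0.0018 kg/kg → 0.0018 × 43000 / 9.8 = 7.90 mm
PW = 20.77 + 6.53 + 7.90 = 35.20 ≈ 35.2 mm.

PW ≈ 35.2 mm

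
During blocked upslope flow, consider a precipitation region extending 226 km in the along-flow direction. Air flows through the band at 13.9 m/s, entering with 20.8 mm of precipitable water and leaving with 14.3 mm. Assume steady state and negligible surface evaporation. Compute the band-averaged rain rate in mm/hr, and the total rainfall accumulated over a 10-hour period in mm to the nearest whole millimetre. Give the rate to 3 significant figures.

Column moisture flux per unit crosswind length is F = V × PW.
Inflow: F_in = 13.9 × 20.8 = 289.12 mm·m/s
Outflow: F_out = 13.9 × 14.3 = 198.77 mm·m/s
Steady-state rate R = (F_in − F_out)/L = (289.12 − 198.77) / 226000 m = 3.998e-04 mm/s.
R = 3.998e-04 × 3600 = 1.44 mm/hr.
Over 10 h: total = 1.44 × 10 = 14.4 ≈ 14 mm.

R ≈ 1.44 mm/hr; total ≈ 14 mm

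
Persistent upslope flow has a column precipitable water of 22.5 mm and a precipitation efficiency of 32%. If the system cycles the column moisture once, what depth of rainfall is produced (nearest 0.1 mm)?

Rainfall = ε × PW = 0.32 × 22.5 = 7.2 mm.

rainfall ≈ 7.2 mm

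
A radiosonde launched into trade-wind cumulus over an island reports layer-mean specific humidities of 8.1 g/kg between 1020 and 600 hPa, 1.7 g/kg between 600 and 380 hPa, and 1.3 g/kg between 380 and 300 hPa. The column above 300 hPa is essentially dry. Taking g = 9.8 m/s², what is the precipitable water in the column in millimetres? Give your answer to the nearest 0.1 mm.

Precipitable water is the column-integrated vapour mass per unit area: PW = (1/g) Σ q̄ Δp, with q in kg/kg and Δp in Pa (1 kg/m² of water = 1 mm).
Layer 1020–600 hPa: Δp = 420 hPa = 42000 Pa, q̄ = 0.0081 kg/kg → 0.0081 × 42000 / 9.8 = 34.71 mm
Layer 600–380 hPa: Δp = 220 hPa = 22000 Pa, q̄ = 0.0017 kg/kg → 0.0017 × 22000 / 9.8 = 3.82 mm
Layer 380–300 hPa: Δp = 80 hPa = 8000 Pa, q̄ = 0.0013 kg/kg → 0.0013 × 8000 / 9.8 = 1.06 mm
PW = 34.71 + 3.82 + 1.06 = 39.59 ≈ 39.6 mm.

PW ≈ 39.6 mm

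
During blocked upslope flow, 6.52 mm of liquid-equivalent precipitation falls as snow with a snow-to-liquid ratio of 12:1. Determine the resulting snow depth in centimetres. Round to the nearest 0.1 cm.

snow depth ≈ 7.8 cm

Snow depth = liquid × ratio = 6.52 mm × 12 = 78.24 mm = 7.8 cm.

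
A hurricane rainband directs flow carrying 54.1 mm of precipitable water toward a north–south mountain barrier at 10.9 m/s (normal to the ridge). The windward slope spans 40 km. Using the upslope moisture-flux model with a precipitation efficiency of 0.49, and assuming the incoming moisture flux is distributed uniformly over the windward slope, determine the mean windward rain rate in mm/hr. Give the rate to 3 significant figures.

Incoming column moisture flux per unit ridge length: F = V × PW = 10.9 × 54.1 = 589.69 mm·m/s.
Spread over the 40 km slope with efficiency ε = 0.49: R = ε·F/W = 0.49 × 589.69 / 40000 m = 7.224e-03 mm/s.
R = 7.224e-03 × 3600 = 26.0 mm/hr.

R ≈ 26.0 mm/hr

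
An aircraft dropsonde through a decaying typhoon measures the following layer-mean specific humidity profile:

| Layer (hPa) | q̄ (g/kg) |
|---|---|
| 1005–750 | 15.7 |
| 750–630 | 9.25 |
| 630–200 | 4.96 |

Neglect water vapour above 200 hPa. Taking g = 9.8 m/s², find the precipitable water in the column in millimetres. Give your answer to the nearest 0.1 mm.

Precipitable water is the column-integrated vapour mass per unit area: PW = (1/g) Σ q̄ Δp, with q in kg/kg and Δp in Pa (1 kg/m² of water = 1 mm).
Layer 1005–750 hPa: Δp = 255 hPa = 25500 Pa, q̄ = 0.0157 kg/kg → 0.0157 × 25500 / 9.8 = 40.85 mm
Layer 750–630 hPa: Δp = 120 hPa = 12000 Pa, q̄ = 0.00925 kg/kg → 0.00925 × 12000 / 9.8 = 11.33 mm
Layer 630–200 hPa: Δp = 430 hPa = 43000 Pa, q̄ = 0.00496 kg/kg → 0.00496 × 43000 / 9.8 = 21.76 mm
PW = 40.85 + 11.33 + 21.76 = 73.94 ≈ 73.9 mm.

PW ≈ 73.9 mm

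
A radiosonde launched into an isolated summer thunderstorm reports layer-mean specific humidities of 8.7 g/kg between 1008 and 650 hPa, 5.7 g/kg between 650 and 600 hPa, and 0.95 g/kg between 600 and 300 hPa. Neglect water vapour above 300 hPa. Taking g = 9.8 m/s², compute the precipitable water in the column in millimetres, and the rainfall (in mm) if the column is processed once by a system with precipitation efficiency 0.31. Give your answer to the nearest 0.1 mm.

PW ≈ 37.6 mm; rainfall ≈ 11.7 mm

Precipitable water is the column-integrated vapour mass per unit area: PW = (1/g) Σ q̄ Δp, with q in kg/kg and Δp in Pa (1 kg/m² of water = 1 mm).
Layer 1008–650 hPa: Δp = 358 hPa = 35800 Pa, q̄ = 0.0087 kg/kg → 0.0087 × 35800 / 9.8 = 31.78 mm
Layer 650–600 hPa: Δp = 50 hPa = 5000 Pa, q̄ = 0.0057 kg/kg → 0.0057 × 5000 / 9.8 = 2.91 mm
Layer 600–300 hPa: Δp = 300 hPa = 30000 Pa, q̄ = 0.00095 kg/kg → 0.00095 × 30000 / 9.8 = 2.91 mm
PW = 31.78 + 2.91 + 2.91 = 37.60 ≈ 37.6 mm.
Rainfall = ε × PW = 0.31 × 37.6 = 11.7 mm.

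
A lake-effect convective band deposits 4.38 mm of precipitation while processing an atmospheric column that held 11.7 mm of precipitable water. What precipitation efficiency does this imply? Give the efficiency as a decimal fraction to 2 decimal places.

ε ≈ 0.37

ε = precipitation / PW = 4.38 / 11.7 = 0.37.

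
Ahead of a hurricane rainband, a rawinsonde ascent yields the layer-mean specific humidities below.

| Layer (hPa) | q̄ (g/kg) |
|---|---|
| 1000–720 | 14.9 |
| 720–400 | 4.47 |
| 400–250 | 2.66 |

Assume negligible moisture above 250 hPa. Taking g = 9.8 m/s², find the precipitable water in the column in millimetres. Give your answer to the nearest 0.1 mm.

PW ≈ 61.2 mm

Precipitable water is the column-integrated vapour mass per unit area: PW = (1/g) Σ q̄ Δp, with q in kg/kg and Δp in Pa (1 kg/m² of water = 1 mm).
Layer 1000–720 hPa: Δp = 280 hPa = 28000 Pa, q̄ = 0.0149 kg/kg → 0.0149 × 28000 / 9.8 = 42.57 mm
Layer 720–400 hPa: Δp = 320 hPa = 32000 Pa, q̄ = 0.00447 kg/kg → 0.00447 × 32000 / 9.8 = 14.60 mm
Layer 400–250 hPa: Δp = 150 hPa = 15000 Pa, q̄ = 0.00266 kg/kg → 0.00266 × 15000 / 9.8 = 4.07 mm
PW = 42.57 + 14.60 + 4.07 = 61.24 ≈ 61.2 mm.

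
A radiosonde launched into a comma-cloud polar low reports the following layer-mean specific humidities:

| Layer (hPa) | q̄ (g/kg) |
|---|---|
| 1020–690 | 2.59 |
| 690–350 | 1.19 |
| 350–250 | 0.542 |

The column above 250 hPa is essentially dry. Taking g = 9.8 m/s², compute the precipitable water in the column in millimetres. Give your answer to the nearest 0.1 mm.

Precipitable water is the column-integrated vapour mass per unit area: PW = (1/g) Σ q̄ Δp, with q in kg/kg and Δp in Pa (1 kg/m² of water = 1 mm).
Layer 1020–690 hPa: Δp = 330 hPa = 33000 Pa, q̄ = 0.00259 kg/kg → 0.00259 × 33000 / 9.8 = 8.72 mm
Layer 690–350 hPa: Δp = 340 hPa = 34000 Pa, q̄ = 0.00119 kg/kg → 0.00119 × 34000 / 9.8 = 4.13 mm
Layer 350–250 hPa: Δp = 100 hPa = 10000 Pa, q̄ = 0.000542 kg/kg → 0.000542 × 10000 / 9.8 = 0.55 mm
PW = 8.72 + 4.13 + 0.55 = 13.40 ≈ 13.4 mm.

PW ≈ 13.4 mm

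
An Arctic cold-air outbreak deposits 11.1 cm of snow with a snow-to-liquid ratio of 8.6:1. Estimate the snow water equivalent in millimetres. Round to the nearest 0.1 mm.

SWE ≈ 12.9 mm

SWE = snow depth / ratio = 11.1 cm / 8.6 = 1.291 cm = 12.9 mm.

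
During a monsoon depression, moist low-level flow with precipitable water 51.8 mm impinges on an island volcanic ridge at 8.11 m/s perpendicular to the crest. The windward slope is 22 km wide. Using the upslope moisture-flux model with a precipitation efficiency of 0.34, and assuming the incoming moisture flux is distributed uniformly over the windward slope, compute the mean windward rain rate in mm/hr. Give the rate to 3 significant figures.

R ≈ 23.4 mm/hr

Incoming column moisture flux per unit ridge length: F = V × PW = 8.11 × 51.8 = 420.098 mm·m/s.
Spread over the 22 km slope with efficiency ε = 0.34: R = ε·F/W = 0.34 × 420.098 / 22000 m = 6.492e-03 mm/s.
R = 6.492e-03 × 3600 = 23.4 mm/hr.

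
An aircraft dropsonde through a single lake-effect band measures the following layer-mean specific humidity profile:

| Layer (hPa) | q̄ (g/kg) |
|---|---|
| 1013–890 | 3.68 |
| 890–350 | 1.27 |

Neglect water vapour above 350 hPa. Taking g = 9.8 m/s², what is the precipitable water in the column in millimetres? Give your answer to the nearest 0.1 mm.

PW ≈ 11.6 mm

Precipitable water is the column-integrated vapour mass per unit area: PW = (1/g) Σ q̄ Δp, with q in kg/kg and Δp in Pa (1 kg/m² of water = 1 mm).
Layer 1013–890 hPa: Δp = 123 hPa = 12300 Pa, q̄ = 0.00368 kg/kg → 0.00368 × 12300 / 9.8 = 4.62 mm
Layer 890–350 hPa: Δp = 540 hPa = 54000 Pa, q̄ = 0.00127 kg/kg → 0.00127 × 54000 / 9.8 = 7.00 mm
PW = 4.62 + 7.00 = 11.62 ≈ 11.6 mm.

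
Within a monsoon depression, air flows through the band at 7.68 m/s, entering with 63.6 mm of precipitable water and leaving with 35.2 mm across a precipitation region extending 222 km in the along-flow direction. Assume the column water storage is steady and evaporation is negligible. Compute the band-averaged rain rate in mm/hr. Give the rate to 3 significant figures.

R ≈ 3.54 mm/hr

Column moisture flux per unit crosswind length is F = V × PW.
Inflow: F_in = 7.68 × 63.6 = 488.448 mm·m/s
Outflow: F_out = 7.68 × 35.2 = 270.336 mm·m/s
Steady-state rate R = (F_in − F_out)/L = (488.448 − 270.336) / 222000 m = 9.825e-04 mm/s.
R = 9.825e-04 × 3600 = 3.54 mm/hr.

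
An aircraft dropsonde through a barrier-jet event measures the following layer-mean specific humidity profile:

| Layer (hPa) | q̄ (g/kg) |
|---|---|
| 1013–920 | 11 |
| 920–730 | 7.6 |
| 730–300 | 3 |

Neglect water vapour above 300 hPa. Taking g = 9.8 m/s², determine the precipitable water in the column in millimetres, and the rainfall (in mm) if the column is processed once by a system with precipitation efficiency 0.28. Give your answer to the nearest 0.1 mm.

Precipitable water is the column-integrated vapour mass per unit area: PW = (1/g) Σ q̄ Δp, with q in kg/kg and Δp in Pa (1 kg/m² of water = 1 mm).
Layer 1013–920 hPa: Δp = 93 hPa = 9300 Pa, q̄ = 0.011 kg/kg → 0.011 × 9300 / 9.8 = 10.44 mm
Layer 920–730 hPa: Δp = 190 hPa = 19000 Pa, q̄ = 0.0076 kg/kg → 0.0076 × 19000 / 9.8 = 14.73 mm
Layer 730–300 hPa: Δp = 430 hPa = 43000 Pa, q̄ = 0.003 kg/kg → 0.003 × 43000 / 9.8 = 13.16 mm
PW = 10.44 + 14.73 + 13.16 = 38.33 ≈ 38.3 mm.
Rainfall = ε × PW = 0.28 × 38.3 = 10.7 mm.

PW ≈ 38.3 mm; rainfall ≈ 10.7 mm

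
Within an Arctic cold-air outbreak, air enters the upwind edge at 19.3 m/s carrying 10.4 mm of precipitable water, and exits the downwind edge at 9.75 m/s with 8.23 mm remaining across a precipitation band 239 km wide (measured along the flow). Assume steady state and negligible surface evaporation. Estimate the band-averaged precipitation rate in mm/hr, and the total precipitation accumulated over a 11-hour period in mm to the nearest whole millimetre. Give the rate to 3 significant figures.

Column moisture flux per unit crosswind length is F = V × PW.
Inflow: F_in = 19.3 × 10.4 = 200.72 mm·m/s
Outflow: F_out = 9.75 × 8.23 = 80.2425 mm·m/s
Steady-state rate R = (F_in − F_out)/L = (200.72 − 80.2425) / 239000 m = 5.041e-04 mm/s.
R = 5.041e-04 × 3600 = 1.81 mm/hr.
Over 11 h: total = 1.81 × 11 = 19.91 ≈ 20 mm.

R ≈ 1.81 mm/hr; total ≈ 20 mm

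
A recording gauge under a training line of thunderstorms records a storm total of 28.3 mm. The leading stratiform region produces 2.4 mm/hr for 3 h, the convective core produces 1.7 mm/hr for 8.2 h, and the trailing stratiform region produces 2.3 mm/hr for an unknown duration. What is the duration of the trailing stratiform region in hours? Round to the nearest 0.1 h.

duration ≈ 3.1 h

Known phases: 2.4 × 3 + 1.7 × 8.2 = 7.2 + 13.94 = 21.14 mm.
Remaining depth = 28.3 − 21.14 = 7.16 mm.
Duration = 7.16 / 2.3 = 3.1 h.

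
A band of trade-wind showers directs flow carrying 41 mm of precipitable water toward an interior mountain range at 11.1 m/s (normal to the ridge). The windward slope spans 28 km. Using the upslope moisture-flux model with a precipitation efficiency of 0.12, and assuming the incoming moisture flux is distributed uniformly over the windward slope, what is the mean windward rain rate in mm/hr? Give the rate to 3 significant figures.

Incoming column moisture flux per unit ridge length: F = V × PW = 11.1 × 41 = 455.1 mm·m/s.
Spread over the 28 km slope with efficiency ε = 0.12: R = ε·F/W = 0.12 × 455.1 / 28000 m = 1.950e-03 mm/s.
R = 1.950e-03 × 3600 = 7.02 mm/hr.

R ≈ 7.02 mm/hr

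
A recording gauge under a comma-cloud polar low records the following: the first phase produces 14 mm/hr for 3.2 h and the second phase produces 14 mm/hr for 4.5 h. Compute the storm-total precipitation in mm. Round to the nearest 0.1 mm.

total ≈ 107.8 mm

Total = Σ Rᵢ Δtᵢ = 14 × 3.2 + 14 × 4.5
      = 44.8 + 63 = 107.8 mm.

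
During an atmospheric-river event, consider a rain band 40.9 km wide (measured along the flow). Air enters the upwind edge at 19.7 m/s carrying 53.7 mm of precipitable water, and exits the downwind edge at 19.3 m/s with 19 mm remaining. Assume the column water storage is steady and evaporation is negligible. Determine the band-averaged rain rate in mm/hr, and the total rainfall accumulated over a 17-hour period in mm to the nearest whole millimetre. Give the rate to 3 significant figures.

R ≈ 60.8 mm/hr; total ≈ 1034 mm

Column moisture flux per unit crosswind length is F = V × PW.
Inflow: F_in = 19.7 × 53.7 = 1057.89 mm·m/s
Outflow: F_out = 19.3 × 19 = 366.7 mm·m/s
Steady-state rate R = (F_in − F_out)/L = (1057.89 − 366.7) / 40900 m = 1.690e-02 mm/s.
R = 1.690e-02 × 3600 = 60.8 mm/hr.
Over 17 h: total = 60.8 × 17 = 1033.6 ≈ 1034 mm.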